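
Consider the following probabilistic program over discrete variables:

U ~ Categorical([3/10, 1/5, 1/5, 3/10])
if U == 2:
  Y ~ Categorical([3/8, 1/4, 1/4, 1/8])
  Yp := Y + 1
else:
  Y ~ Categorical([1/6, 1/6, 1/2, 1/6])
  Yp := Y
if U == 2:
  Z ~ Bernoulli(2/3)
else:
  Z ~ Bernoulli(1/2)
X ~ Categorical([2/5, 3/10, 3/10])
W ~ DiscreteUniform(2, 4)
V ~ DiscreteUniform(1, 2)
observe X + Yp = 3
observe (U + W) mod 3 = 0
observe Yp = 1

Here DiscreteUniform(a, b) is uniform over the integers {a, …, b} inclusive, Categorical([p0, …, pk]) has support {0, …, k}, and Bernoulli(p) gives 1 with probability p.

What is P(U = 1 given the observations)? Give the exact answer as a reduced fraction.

P(U = 1 | obs) = 4/25

Enumerate traces; 16 have nonzero weight after conditioning:
  (U=0, Y=1, Z=0, X=2, W=3, V=1) weight 1/800
  (U=0, Y=1, Z=0, X=2, W=3, V=2) weight 1/800
  (U=0, Y=1, Z=1, X=2, W=3, V=1) weight 1/800
  (U=0, Y=1, Z=1, X=2, W=3, V=2) weight 1/800
  (U=1, Y=1, Z=0, X=2, W=2, V=1) weight 1/1200
  (U=1, Y=1, Z=0, X=2, W=2, V=2) weight 1/1200
  (U=1, Y=1, Z=1, X=2, W=2, V=1) weight 1/1200
  (U=1, Y=1, Z=1, X=2, W=2, V=2) weight 1/1200
  (U=2, Y=0, Z=0, X=2, W=4, V=1) weight 1/800
  (U=3, Y=1, Z=0, X=2, W=3, V=1) weight 1/800
  … 6 more
Group by U:
  weight(U=0) = 1/200
  weight(U=1) = 1/300
  weight(U=2) = 3/400
  weight(U=3) = 1/200
Total weight = 1/200 + 1/300 + 3/400 + 1/200 = 1/48
P(U=0 | obs) = 1/200 / 1/48 = 6/25
P(U=1 | obs) = 1/300 / 1/48 = 4/25
P(U=2 | obs) = 3/400 / 1/48 = 9/25
P(U=3 | obs) = 1/200 / 1/48 = 6/25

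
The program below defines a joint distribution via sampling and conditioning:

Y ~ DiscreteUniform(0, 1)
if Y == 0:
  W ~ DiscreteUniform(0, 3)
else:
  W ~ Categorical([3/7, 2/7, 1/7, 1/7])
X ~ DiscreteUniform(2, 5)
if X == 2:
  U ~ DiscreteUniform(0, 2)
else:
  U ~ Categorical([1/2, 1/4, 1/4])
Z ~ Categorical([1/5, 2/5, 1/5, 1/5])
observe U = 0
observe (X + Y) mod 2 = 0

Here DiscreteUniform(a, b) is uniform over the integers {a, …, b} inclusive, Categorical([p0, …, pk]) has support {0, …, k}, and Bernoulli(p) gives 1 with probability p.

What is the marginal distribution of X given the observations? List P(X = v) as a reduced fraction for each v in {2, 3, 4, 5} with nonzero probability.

Enumerate traces; 64 have nonzero weight after conditioning:
  (Y=0, W=0, X=2, U=0, Z=0) weight 1/480
  (Y=0, W=0, X=2, U=0, Z=1) weight 1/240
  (Y=0, W=0, X=2, U=0, Z=2) weight 1/480
  (Y=0, W=0, X=2, U=0, Z=3) weight 1/480
  (Y=0, W=0, X=4, U=0, Z=0) weight 1/320
  (Y=0, W=0, X=4, U=0, Z=1) weight 1/160
  (Y=0, W=0, X=4, U=0, Z=2) weight 1/320
  (Y=0, W=0, X=4, U=0, Z=3) weight 1/320
  (Y=1, W=0, X=3, U=0, Z=0) weight 3/560
  (Y=1, W=0, X=5, U=0, Z=0) weight 3/560
  … 54 more
Group by X:
  weight(X=2) = 1/24
  weight(X=3) = 1/16
  weight(X=4) = 1/16
  weight(X=5) = 1/16
Total weight = 1/24 + 1/16 + 1/16 + 1/16 = 11/48
P(X=2 | obs) = 1/24 / 11/48 = 2/11
P(X=3 | obs) = 1/16 / 11/48 = 3/11
P(X=4 | obs) = 1/16 / 11/48 = 3/11
P(X=5 | obs) = 1/16 / 11/48 = 3/11

P(X=2) = 2/11, P(X=3) = 3/11, P(X=4) = 3/11, P(X=5) = 3/11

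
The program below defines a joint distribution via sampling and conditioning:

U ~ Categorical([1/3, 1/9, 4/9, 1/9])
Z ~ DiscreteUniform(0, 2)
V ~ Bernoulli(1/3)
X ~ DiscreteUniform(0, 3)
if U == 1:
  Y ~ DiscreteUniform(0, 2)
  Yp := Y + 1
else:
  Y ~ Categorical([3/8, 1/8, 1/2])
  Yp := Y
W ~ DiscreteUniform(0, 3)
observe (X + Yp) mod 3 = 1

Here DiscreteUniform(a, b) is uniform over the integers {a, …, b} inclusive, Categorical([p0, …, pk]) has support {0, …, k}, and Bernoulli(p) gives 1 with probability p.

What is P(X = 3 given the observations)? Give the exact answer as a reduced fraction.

P(X = 3 | obs) = 4/31

Enumerate traces; 384 have nonzero weight after conditioning:
  (U=0, Z=0, V=0, X=0, Y=1, W=0) weight 1/1728
  (U=0, Z=0, V=0, X=0, Y=1, W=1) weight 1/1728
  (U=0, Z=0, V=0, X=0, Y=1, W=2) weight 1/1728
  (U=0, Z=0, V=0, X=0, Y=1, W=3) weight 1/1728
  (U=0, Z=0, V=0, X=1, Y=0, W=0) weight 1/576
  (U=0, Z=0, V=0, X=1, Y=0, W=1) weight 1/576
  (U=0, Z=0, V=0, X=1, Y=0, W=2) weight 1/576
  (U=0, Z=0, V=0, X=1, Y=0, W=3) weight 1/576
  (U=0, Z=0, V=0, X=2, Y=2, W=0) weight 1/432
  (U=0, Z=0, V=0, X=3, Y=1, W=0) weight 1/1728
  … 374 more
Group by X:
  weight(X=0) = 1/27
  weight(X=1) = 5/54
  weight(X=2) = 13/108
  weight(X=3) = 1/27
Total weight = 1/27 + 5/54 + 13/108 + 1/27 = 31/108
P(X=0 | obs) = 1/27 / 31/108 = 4/31
P(X=1 | obs) = 5/54 / 31/108 = 10/31
P(X=2 | obs) = 13/108 / 31/108 = 13/31
P(X=3 | obs) = 1/27 / 31/108 = 4/31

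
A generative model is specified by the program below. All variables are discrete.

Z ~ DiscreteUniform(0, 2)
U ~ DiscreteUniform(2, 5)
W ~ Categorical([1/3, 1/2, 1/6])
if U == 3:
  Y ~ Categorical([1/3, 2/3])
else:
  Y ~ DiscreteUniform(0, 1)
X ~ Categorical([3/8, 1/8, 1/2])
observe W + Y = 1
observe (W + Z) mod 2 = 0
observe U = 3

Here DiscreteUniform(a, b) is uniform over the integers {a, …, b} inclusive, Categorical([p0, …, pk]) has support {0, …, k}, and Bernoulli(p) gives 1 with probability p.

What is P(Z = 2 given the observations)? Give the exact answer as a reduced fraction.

Enumerate traces; 9 have nonzero weight after conditioning:
  (Z=0, U=3, W=0, Y=1, X=0) weight 1/144
  (Z=0, U=3, W=0, Y=1, X=1) weight 1/432
  (Z=0, U=3, W=0, Y=1, X=2) weight 1/108
  (Z=1, U=3, W=1, Y=0, X=0) weight 1/192
  (Z=1, U=3, W=1, Y=0, X=1) weight 1/576
  (Z=1, U=3, W=1, Y=0, X=2) weight 1/144
  (Z=2, U=3, W=0, Y=1, X=0) weight 1/144
  (Z=2, U=3, W=0, Y=1, X=1) weight 1/432
  … 1 more
Group by Z:
  weight(Z=0) = 1/54
  weight(Z=1) = 1/72
  weight(Z=2) = 1/54
Total weight = 1/54 + 1/72 + 1/54 = 11/216
P(Z=0 | obs) = 1/54 / 11/216 = 4/11
P(Z=1 | obs) = 1/72 / 11/216 = 3/11
P(Z=2 | obs) = 1/54 / 11/216 = 4/11

P(Z = 2 | obs) = 4/11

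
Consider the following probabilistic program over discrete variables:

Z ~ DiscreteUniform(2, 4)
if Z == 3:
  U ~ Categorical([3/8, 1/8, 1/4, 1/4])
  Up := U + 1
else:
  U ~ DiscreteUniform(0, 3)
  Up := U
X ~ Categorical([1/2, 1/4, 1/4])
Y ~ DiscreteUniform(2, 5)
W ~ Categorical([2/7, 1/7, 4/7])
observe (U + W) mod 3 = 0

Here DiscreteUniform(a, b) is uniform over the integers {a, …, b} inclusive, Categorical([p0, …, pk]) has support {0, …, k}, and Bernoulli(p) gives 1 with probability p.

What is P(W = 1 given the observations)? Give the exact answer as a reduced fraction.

Enumerate traces; 144 have nonzero weight after conditioning:
  (Z=2, U=0, X=0, Y=2, W=0) weight 1/336
  (Z=2, U=0, X=0, Y=3, W=0) weight 1/336
  (Z=2, U=0, X=0, Y=4, W=0) weight 1/336
  (Z=2, U=0, X=0, Y=5, W=0) weight 1/336
  (Z=2, U=0, X=1, Y=2, W=0) weight 1/672
  (Z=2, U=0, X=1, Y=3, W=0) weight 1/672
  (Z=2, U=0, X=1, Y=4, W=0) weight 1/672
  (Z=2, U=0, X=1, Y=5, W=0) weight 1/672
  (Z=2, U=1, X=0, Y=2, W=2) weight 1/168
  (Z=2, U=2, X=0, Y=2, W=1) weight 1/672
  … 134 more
Group by W:
  weight(W=0) = 13/84
  weight(W=1) = 1/28
  weight(W=2) = 5/42
Total weight = 13/84 + 1/28 + 5/42 = 13/42
P(W=0 | obs) = 13/84 / 13/42 = 1/2
P(W=1 | obs) = 1/28 / 13/42 = 3/26
P(W=2 | obs) = 5/42 / 13/42 = 5/13

P(W = 1 | obs) = 3/26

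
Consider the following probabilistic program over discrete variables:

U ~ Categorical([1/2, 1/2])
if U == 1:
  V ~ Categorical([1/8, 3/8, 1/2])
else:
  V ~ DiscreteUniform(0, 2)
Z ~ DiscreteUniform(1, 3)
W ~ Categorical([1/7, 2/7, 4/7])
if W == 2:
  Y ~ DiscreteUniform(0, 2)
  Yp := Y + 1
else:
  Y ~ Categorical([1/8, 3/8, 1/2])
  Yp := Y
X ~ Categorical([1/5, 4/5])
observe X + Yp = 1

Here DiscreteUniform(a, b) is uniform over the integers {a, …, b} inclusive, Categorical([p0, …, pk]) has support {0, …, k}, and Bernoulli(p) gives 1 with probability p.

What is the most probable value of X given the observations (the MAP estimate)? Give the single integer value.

argmax_v P(X = v | obs) = 0

Enumerate traces; 90 have nonzero weight after conditioning:
  (U=0, V=0, Z=1, W=0, Y=0, X=1) weight 1/1260
  (U=0, V=0, Z=1, W=0, Y=1, X=0) weight 1/1680
  (U=0, V=0, Z=1, W=1, Y=0, X=1) weight 1/630
  (U=0, V=0, Z=1, W=1, Y=1, X=0) weight 1/840
  (U=0, V=0, Z=1, W=2, Y=0, X=0) weight 2/945
  (U=0, V=0, Z=2, W=0, Y=0, X=1) weight 1/1260
  (U=0, V=0, Z=2, W=0, Y=1, X=0) weight 1/1680
  (U=0, V=0, Z=2, W=1, Y=0, X=1) weight 1/630
  … 82 more
Group by X:
  weight(X=0) = 59/840
  weight(X=1) = 3/70
Total weight = 59/840 + 3/70 = 19/168
P(X=0 | obs) = 59/840 / 19/168 = 59/95
P(X=1 | obs) = 3/70 / 19/168 = 36/95
argmax = 0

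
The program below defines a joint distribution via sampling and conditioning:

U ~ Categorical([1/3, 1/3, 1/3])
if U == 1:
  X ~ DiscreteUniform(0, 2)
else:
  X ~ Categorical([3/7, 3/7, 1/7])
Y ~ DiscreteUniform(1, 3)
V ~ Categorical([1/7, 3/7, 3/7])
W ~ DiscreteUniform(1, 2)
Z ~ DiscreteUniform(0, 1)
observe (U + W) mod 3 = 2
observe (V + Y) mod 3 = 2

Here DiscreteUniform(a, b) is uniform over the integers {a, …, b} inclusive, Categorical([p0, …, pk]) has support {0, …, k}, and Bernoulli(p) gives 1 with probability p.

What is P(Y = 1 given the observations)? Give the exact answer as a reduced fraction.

Enumerate traces; 36 have nonzero weight after conditioning:
  (U=0, X=0, Y=1, V=1, W=2, Z=0) weight 1/196
  (U=0, X=0, Y=1, V=1, W=2, Z=1) weight 1/196
  (U=0, X=0, Y=2, V=0, W=2, Z=0) weight 1/588
  (U=0, X=0, Y=2, V=0, W=2, Z=1) weight 1/588
  (U=0, X=0, Y=3, V=2, W=2, Z=0) weight 1/196
  (U=0, X=0, Y=3, V=2, W=2, Z=1) weight 1/196
  (U=0, X=1, Y=1, V=1, W=2, Z=0) weight 1/196
  (U=0, X=1, Y=1, V=1, W=2, Z=1) weight 1/196
  … 28 more
Group by Y:
  weight(Y=1) = 1/21
  weight(Y=2) = 1/63
  weight(Y=3) = 1/21
Total weight = 1/21 + 1/63 + 1/21 = 1/9
P(Y=1 | obs) = 1/21 / 1/9 = 3/7
P(Y=2 | obs) = 1/63 / 1/9 = 1/7
P(Y=3 | obs) = 1/21 / 1/9 = 3/7

P(Y = 1 | obs) = 3/7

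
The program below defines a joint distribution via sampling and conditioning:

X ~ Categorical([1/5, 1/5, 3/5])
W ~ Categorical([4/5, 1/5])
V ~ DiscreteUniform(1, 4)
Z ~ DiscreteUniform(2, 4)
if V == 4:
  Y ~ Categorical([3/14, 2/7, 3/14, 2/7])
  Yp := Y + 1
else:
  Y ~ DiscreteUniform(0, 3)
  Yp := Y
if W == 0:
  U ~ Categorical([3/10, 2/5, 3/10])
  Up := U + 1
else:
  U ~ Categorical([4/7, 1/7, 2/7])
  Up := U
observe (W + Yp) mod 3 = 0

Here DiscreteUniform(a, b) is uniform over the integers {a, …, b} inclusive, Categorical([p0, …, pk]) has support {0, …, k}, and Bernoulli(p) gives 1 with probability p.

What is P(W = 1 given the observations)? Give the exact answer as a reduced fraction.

P(W = 1 | obs) = 29/221

Enumerate traces; 297 have nonzero weight after conditioning:
  (X=0, W=0, V=1, Z=2, Y=0, U=0) weight 1/1000
  (X=0, W=0, V=1, Z=2, Y=0, U=1) weight 1/750
  (X=0, W=0, V=1, Z=2, Y=0, U=2) weight 1/1000
  (X=0, W=0, V=1, Z=2, Y=3, U=0) weight 1/1000
  (X=0, W=0, V=1, Z=2, Y=3, U=1) weight 1/750
  (X=0, W=0, V=1, Z=2, Y=3, U=2) weight 1/1000
  (X=0, W=0, V=1, Z=3, Y=0, U=0) weight 1/1000
  (X=0, W=0, V=1, Z=3, Y=0, U=1) weight 1/750
  (X=0, W=1, V=1, Z=2, Y=2, U=0) weight 1/2100
  … 288 more
Group by W:
  weight(W=0) = 12/35
  weight(W=1) = 29/560
Total weight = 12/35 + 29/560 = 221/560
P(W=0 | obs) = 12/35 / 221/560 = 192/221
P(W=1 | obs) = 29/560 / 221/560 = 29/221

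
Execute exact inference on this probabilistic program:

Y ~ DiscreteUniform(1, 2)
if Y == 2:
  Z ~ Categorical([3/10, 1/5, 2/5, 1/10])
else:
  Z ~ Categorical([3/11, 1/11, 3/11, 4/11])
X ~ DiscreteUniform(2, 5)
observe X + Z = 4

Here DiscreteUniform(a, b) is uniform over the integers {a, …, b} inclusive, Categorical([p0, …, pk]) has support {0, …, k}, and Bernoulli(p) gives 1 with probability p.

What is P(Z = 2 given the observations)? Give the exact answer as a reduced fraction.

P(Z = 2 | obs) = 74/169

Enumerate traces; 6 have nonzero weight after conditioning:
  (Y=1, Z=0, X=4) weight 3/88
  (Y=1, Z=1, X=3) weight 1/88
  (Y=1, Z=2, X=2) weight 3/88
  (Y=2, Z=0, X=4) weight 3/80
  (Y=2, Z=1, X=3) weight 1/40
  (Y=2, Z=2, X=2) weight 1/20
Group by Z:
  weight(Z=0) = 63/880
  weight(Z=1) = 2/55
  weight(Z=2) = 37/440
Total weight = 63/880 + 2/55 + 37/440 = 169/880
P(Z=0 | obs) = 63/880 / 169/880 = 63/169
P(Z=1 | obs) = 2/55 / 169/880 = 32/169
P(Z=2 | obs) = 37/440 / 169/880 = 74/169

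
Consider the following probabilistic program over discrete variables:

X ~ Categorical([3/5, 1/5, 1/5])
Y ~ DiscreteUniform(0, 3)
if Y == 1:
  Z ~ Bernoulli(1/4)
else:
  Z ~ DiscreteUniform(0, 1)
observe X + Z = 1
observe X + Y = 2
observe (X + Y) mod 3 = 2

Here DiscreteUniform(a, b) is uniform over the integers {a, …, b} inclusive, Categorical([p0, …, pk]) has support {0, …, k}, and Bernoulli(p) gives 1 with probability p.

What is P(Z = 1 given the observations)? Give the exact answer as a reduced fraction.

Enumerate traces; 2 have nonzero weight after conditioning:
  (X=0, Y=2, Z=1) weight 3/40
  (X=1, Y=1, Z=0) weight 3/80
Group by Z:
  weight(Z=0) = 3/80
  weight(Z=1) = 3/40
Total weight = 3/80 + 3/40 = 9/80
P(Z=0 | obs) = 3/80 / 9/80 = 1/3
P(Z=1 | obs) = 3/40 / 9/80 = 2/3

P(Z = 1 | obs) = 2/3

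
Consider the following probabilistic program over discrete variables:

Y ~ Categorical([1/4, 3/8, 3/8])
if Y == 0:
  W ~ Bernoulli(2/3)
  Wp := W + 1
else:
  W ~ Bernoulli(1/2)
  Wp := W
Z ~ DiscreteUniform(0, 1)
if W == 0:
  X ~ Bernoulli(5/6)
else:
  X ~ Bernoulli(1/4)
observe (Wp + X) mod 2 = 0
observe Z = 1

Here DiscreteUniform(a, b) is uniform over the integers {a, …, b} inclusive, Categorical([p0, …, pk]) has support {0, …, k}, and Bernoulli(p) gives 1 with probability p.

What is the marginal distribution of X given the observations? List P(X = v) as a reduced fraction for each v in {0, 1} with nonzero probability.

P(X=0) = 54/101, P(X=1) = 47/101

Enumerate traces; 6 have nonzero weight after conditioning:
  (Y=0, W=0, Z=1, X=1) weight 5/144
  (Y=0, W=1, Z=1, X=0) weight 1/16
  (Y=1, W=0, Z=1, X=0) weight 1/64
  (Y=1, W=1, Z=1, X=1) weight 3/128
  (Y=2, W=0, Z=1, X=0) weight 1/64
  (Y=2, W=1, Z=1, X=1) weight 3/128
Group by X:
  weight(X=0) = 3/32
  weight(X=1) = 47/576
Total weight = 3/32 + 47/576 = 101/576
P(X=0 | obs) = 3/32 / 101/576 = 54/101
P(X=1 | obs) = 47/576 / 101/576 = 47/101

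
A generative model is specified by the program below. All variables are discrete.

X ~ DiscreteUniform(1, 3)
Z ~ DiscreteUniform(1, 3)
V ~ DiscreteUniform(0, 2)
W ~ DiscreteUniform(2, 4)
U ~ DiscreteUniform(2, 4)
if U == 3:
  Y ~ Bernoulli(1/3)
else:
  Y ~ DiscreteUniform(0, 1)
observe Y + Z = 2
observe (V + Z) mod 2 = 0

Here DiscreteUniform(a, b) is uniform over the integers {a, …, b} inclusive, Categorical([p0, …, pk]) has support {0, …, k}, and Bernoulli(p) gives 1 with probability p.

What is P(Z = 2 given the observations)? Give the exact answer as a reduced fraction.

P(Z = 2 | obs) = 5/7

Enumerate traces; 81 have nonzero weight after conditioning:
  (X=1, Z=1, V=1, W=2, U=2, Y=1) weight 1/486
  (X=1, Z=1, V=1, W=2, U=3, Y=1) weight 1/729
  (X=1, Z=1, V=1, W=2, U=4, Y=1) weight 1/486
  (X=1, Z=1, V=1, W=3, U=2, Y=1) weight 1/486
  (X=1, Z=1, V=1, W=3, U=3, Y=1) weight 1/729
  (X=1, Z=1, V=1, W=3, U=4, Y=1) weight 1/486
  (X=1, Z=1, V=1, W=4, U=2, Y=1) weight 1/486
  (X=1, Z=1, V=1, W=4, U=3, Y=1) weight 1/729
  (X=1, Z=2, V=0, W=2, U=2, Y=0) weight 1/486
  … 72 more
Group by Z:
  weight(Z=1) = 4/81
  weight(Z=2) = 10/81
Total weight = 4/81 + 10/81 = 14/81
P(Z=1 | obs) = 4/81 / 14/81 = 2/7
P(Z=2 | obs) = 10/81 / 14/81 = 5/7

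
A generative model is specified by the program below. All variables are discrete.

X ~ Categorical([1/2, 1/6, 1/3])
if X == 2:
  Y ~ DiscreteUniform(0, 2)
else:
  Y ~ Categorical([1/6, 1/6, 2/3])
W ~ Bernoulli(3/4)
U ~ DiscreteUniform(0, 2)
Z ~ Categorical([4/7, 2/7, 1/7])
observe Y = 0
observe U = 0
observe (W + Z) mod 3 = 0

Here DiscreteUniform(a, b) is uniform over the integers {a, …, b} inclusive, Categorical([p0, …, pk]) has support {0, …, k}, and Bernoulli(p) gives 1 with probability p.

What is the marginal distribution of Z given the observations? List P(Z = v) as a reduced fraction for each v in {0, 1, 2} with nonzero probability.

P(Z=0) = 4/7, P(Z=2) = 3/7

Enumerate traces; 6 have nonzero weight after conditioning:
  (X=0, Y=0, W=0, U=0, Z=0) weight 1/252
  (X=0, Y=0, W=1, U=0, Z=2) weight 1/336
  (X=1, Y=0, W=0, U=0, Z=0) weight 1/756
  (X=1, Y=0, W=1, U=0, Z=2) weight 1/1008
  (X=2, Y=0, W=0, U=0, Z=0) weight 1/189
  (X=2, Y=0, W=1, U=0, Z=2) weight 1/252
Group by Z:
  weight(Z=0) = 2/189
  weight(Z=2) = 1/126
Total weight = 2/189 + 1/126 = 1/54
P(Z=0 | obs) = 2/189 / 1/54 = 4/7
P(Z=2 | obs) = 1/126 / 1/54 = 3/7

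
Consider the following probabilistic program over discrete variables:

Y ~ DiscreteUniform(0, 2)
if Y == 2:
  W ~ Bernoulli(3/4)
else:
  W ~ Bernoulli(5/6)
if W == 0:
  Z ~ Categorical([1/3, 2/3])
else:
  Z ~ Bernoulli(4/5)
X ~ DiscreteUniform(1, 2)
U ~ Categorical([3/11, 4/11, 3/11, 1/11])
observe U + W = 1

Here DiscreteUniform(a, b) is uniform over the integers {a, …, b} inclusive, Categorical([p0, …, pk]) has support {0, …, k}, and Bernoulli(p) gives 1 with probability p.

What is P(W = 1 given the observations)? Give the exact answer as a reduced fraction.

Enumerate traces; 24 have nonzero weight after conditioning:
  (Y=0, W=0, Z=0, X=1, U=1) weight 1/297
  (Y=0, W=0, Z=0, X=2, U=1) weight 1/297
  (Y=0, W=0, Z=1, X=1, U=1) weight 2/297
  (Y=0, W=0, Z=1, X=2, U=1) weight 2/297
  (Y=0, W=1, Z=0, X=1, U=0) weight 1/132
  (Y=0, W=1, Z=0, X=2, U=0) weight 1/132
  (Y=0, W=1, Z=1, X=1, U=0) weight 1/33
  (Y=0, W=1, Z=1, X=2, U=0) weight 1/33
  … 16 more
Group by W:
  weight(W=0) = 7/99
  weight(W=1) = 29/132
Total weight = 7/99 + 29/132 = 115/396
P(W=0 | obs) = 7/99 / 115/396 = 28/115
P(W=1 | obs) = 29/132 / 115/396 = 87/115

P(W = 1 | obs) = 87/115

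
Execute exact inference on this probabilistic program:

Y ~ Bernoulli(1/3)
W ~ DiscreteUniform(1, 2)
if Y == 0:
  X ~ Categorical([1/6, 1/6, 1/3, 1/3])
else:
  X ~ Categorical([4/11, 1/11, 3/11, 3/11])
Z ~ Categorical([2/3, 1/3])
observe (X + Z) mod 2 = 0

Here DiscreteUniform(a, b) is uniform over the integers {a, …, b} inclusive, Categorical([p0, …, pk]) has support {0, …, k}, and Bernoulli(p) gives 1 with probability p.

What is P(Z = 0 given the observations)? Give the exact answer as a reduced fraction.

P(Z = 0 | obs) = 12/17

Enumerate traces; 16 have nonzero weight after conditioning:
  (Y=0, W=1, X=0, Z=0) weight 1/27
  (Y=0, W=1, X=1, Z=1) weight 1/54
  (Y=0, W=1, X=2, Z=0) weight 2/27
  (Y=0, W=1, X=3, Z=1) weight 1/27
  (Y=0, W=2, X=0, Z=0) weight 1/27
  (Y=0, W=2, X=1, Z=1) weight 1/54
  (Y=0, W=2, X=2, Z=0) weight 2/27
  (Y=0, W=2, X=3, Z=1) weight 1/27
  … 8 more
Group by Z:
  weight(Z=0) = 4/11
  weight(Z=1) = 5/33
Total weight = 4/11 + 5/33 = 17/33
P(Z=0 | obs) = 4/11 / 17/33 = 12/17
P(Z=1 | obs) = 5/33 / 17/33 = 5/17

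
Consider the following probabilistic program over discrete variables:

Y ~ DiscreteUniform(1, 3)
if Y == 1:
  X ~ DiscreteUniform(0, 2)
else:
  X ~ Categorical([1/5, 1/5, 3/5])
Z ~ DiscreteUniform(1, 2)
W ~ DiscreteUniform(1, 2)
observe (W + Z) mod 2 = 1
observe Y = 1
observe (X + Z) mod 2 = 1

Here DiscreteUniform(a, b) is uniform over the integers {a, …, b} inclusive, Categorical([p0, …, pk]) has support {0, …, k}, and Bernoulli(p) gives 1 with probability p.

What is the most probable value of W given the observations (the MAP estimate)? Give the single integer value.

argmax_v P(W = v | obs) = 2

Enumerate traces; 3 have nonzero weight after conditioning:
  (Y=1, X=0, Z=1, W=2) weight 1/36
  (Y=1, X=1, Z=2, W=1) weight 1/36
  (Y=1, X=2, Z=1, W=2) weight 1/36
Group by W:
  weight(W=1) = 1/36
  weight(W=2) = 1/18
Total weight = 1/36 + 1/18 = 1/12
P(W=1 | obs) = 1/36 / 1/12 = 1/3
P(W=2 | obs) = 1/18 / 1/12 = 2/3
argmax = 2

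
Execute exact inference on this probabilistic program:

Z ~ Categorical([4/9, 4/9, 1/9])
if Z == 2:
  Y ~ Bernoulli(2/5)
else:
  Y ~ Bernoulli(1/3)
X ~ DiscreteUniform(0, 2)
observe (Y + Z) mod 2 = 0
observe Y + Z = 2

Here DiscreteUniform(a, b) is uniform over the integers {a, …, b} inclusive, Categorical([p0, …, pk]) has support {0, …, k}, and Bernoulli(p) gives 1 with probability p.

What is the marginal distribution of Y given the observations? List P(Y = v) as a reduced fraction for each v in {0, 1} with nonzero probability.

Enumerate traces; 6 have nonzero weight after conditioning:
  (Z=1, Y=1, X=0) weight 4/81
  (Z=1, Y=1, X=1) weight 4/81
  (Z=1, Y=1, X=2) weight 4/81
  (Z=2, Y=0, X=0) weight 1/45
  (Z=2, Y=0, X=1) weight 1/45
  (Z=2, Y=0, X=2) weight 1/45
Group by Y:
  weight(Y=0) = 1/15
  weight(Y=1) = 4/27
Total weight = 1/15 + 4/27 = 29/135
P(Y=0 | obs) = 1/15 / 29/135 = 9/29
P(Y=1 | obs) = 4/27 / 29/135 = 20/29

P(Y=0) = 9/29, P(Y=1) = 20/29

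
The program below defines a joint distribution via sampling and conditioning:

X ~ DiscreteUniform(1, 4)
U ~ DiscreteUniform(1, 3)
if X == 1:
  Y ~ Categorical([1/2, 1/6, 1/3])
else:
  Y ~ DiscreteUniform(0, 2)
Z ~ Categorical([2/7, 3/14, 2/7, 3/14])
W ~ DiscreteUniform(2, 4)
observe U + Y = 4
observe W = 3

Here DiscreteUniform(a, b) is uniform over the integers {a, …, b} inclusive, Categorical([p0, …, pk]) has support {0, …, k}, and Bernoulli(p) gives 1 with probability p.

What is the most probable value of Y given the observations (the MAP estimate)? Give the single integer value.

argmax_v P(Y = v | obs) = 2

Enumerate traces; 32 have nonzero weight after conditioning:
  (X=1, U=2, Y=2, Z=0, W=3) weight 1/378
  (X=1, U=2, Y=2, Z=1, W=3) weight 1/504
  (X=1, U=2, Y=2, Z=2, W=3) weight 1/378
  (X=1, U=2, Y=2, Z=3, W=3) weight 1/504
  (X=1, U=3, Y=1, Z=0, W=3) weight 1/756
  (X=1, U=3, Y=1, Z=1, W=3) weight 1/1008
  (X=1, U=3, Y=1, Z=2, W=3) weight 1/756
  (X=1, U=3, Y=1, Z=3, W=3) weight 1/1008
  … 24 more
Group by Y:
  weight(Y=1) = 7/216
  weight(Y=2) = 1/27
Total weight = 7/216 + 1/27 = 5/72
P(Y=1 | obs) = 7/216 / 5/72 = 7/15
P(Y=2 | obs) = 1/27 / 5/72 = 8/15
argmax = 2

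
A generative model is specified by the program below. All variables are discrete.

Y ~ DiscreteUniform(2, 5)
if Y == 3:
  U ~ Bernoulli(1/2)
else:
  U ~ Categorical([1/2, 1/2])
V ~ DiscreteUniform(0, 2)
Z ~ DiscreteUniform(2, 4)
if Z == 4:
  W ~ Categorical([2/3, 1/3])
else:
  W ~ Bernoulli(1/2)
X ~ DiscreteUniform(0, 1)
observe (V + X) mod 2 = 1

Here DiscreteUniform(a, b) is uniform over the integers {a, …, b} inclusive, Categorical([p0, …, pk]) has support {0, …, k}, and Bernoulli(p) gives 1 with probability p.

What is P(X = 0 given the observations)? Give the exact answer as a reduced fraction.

P(X = 0 | obs) = 1/3

Enumerate traces; 144 have nonzero weight after conditioning:
  (Y=2, U=0, V=0, Z=2, W=0, X=1) weight 1/288
  (Y=2, U=0, V=0, Z=2, W=1, X=1) weight 1/288
  (Y=2, U=0, V=0, Z=3, W=0, X=1) weight 1/288
  (Y=2, U=0, V=0, Z=3, W=1, X=1) weight 1/288
  (Y=2, U=0, V=0, Z=4, W=0, X=1) weight 1/216
  (Y=2, U=0, V=0, Z=4, W=1, X=1) weight 1/432
  (Y=2, U=0, V=1, Z=2, W=0, X=0) weight 1/288
  (Y=2, U=0, V=1, Z=2, W=1, X=0) weight 1/288
  … 136 more
Group by X:
  weight(X=0) = 1/6
  weight(X=1) = 1/3
Total weight = 1/6 + 1/3 = 1/2
P(X=0 | obs) = 1/6 / 1/2 = 1/3
P(X=1 | obs) = 1/3 / 1/2 = 2/3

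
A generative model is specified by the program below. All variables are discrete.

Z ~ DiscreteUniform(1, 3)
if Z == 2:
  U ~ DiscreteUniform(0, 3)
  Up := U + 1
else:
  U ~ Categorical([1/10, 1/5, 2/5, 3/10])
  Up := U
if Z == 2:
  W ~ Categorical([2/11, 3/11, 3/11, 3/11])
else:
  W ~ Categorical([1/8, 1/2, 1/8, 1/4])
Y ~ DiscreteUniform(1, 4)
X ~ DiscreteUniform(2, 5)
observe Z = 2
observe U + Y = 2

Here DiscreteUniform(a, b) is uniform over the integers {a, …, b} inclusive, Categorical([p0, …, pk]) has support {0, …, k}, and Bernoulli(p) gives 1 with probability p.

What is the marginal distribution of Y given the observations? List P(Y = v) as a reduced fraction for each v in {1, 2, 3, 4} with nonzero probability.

Enumerate traces; 32 have nonzero weight after conditioning:
  (Z=2, U=0, W=0, Y=2, X=2) weight 1/1056
  (Z=2, U=0, W=0, Y=2, X=3) weight 1/1056
  (Z=2, U=0, W=0, Y=2, X=4) weight 1/1056
  (Z=2, U=0, W=0, Y=2, X=5) weight 1/1056
  (Z=2, U=0, W=1, Y=2, X=2) weight 1/704
  (Z=2, U=0, W=1, Y=2, X=3) weight 1/704
  (Z=2, U=0, W=1, Y=2, X=4) weight 1/704
  (Z=2, U=0, W=1, Y=2, X=5) weight 1/704
  (Z=2, U=1, W=0, Y=1, X=2) weight 1/1056
  … 23 more
Group by Y:
  weight(Y=1) = 1/48
  weight(Y=2) = 1/48
Total weight = 1/48 + 1/48 = 1/24
P(Y=1 | obs) = 1/48 / 1/24 = 1/2
P(Y=2 | obs) = 1/48 / 1/24 = 1/2

P(Y=1) = 1/2, P(Y=2) = 1/2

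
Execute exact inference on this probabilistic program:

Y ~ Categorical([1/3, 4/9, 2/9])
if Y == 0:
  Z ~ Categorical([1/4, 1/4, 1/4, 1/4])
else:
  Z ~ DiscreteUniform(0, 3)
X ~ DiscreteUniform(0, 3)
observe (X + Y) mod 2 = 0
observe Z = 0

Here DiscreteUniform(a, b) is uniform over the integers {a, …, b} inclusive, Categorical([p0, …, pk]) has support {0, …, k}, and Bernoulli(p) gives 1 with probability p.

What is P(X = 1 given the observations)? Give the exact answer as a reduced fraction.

P(X = 1 | obs) = 2/9

Enumerate traces; 6 have nonzero weight after conditioning:
  (Y=0, Z=0, X=0) weight 1/48
  (Y=0, Z=0, X=2) weight 1/48
  (Y=1, Z=0, X=1) weight 1/36
  (Y=1, Z=0, X=3) weight 1/36
  (Y=2, Z=0, X=0) weight 1/72
  (Y=2, Z=0, X=2) weight 1/72
Group by X:
  weight(X=0) = 5/144
  weight(X=1) = 1/36
  weight(X=2) = 5/144
  weight(X=3) = 1/36
Total weight = 5/144 + 1/36 + 5/144 + 1/36 = 1/8
P(X=0 | obs) = 5/144 / 1/8 = 5/18
P(X=1 | obs) = 1/36 / 1/8 = 2/9
P(X=2 | obs) = 5/144 / 1/8 = 5/18
P(X=3 | obs) = 1/36 / 1/8 = 2/9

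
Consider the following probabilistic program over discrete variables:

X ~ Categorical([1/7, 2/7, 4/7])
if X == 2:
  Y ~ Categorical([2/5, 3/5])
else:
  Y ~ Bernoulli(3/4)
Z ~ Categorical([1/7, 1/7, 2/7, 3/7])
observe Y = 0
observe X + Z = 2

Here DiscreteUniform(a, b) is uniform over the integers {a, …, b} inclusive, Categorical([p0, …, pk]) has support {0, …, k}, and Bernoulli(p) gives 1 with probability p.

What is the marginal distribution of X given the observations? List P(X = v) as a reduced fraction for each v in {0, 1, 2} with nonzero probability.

Enumerate traces; 3 have nonzero weight after conditioning:
  (X=0, Y=0, Z=2) weight 1/98
  (X=1, Y=0, Z=1) weight 1/98
  (X=2, Y=0, Z=0) weight 8/245
Group by X:
  weight(X=0) = 1/98
  weight(X=1) = 1/98
  weight(X=2) = 8/245
Total weight = 1/98 + 1/98 + 8/245 = 13/245
P(X=0 | obs) = 1/98 / 13/245 = 5/26
P(X=1 | obs) = 1/98 / 13/245 = 5/26
P(X=2 | obs) = 8/245 / 13/245 = 8/13

P(X=0) = 5/26, P(X=1) = 5/26, P(X=2) = 8/13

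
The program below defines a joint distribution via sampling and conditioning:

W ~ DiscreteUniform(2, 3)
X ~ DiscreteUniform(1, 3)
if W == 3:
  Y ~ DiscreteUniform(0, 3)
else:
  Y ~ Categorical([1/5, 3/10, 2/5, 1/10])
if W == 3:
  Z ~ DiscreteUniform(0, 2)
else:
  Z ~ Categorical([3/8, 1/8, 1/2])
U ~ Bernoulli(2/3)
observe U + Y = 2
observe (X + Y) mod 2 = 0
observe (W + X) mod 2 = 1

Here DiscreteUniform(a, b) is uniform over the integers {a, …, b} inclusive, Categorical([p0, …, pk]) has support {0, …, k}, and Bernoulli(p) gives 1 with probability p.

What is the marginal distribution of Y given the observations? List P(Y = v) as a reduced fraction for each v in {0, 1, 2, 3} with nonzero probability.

P(Y=1) = 24/29, P(Y=2) = 5/29

Enumerate traces; 9 have nonzero weight after conditioning:
  (W=2, X=1, Y=1, Z=0, U=1) weight 1/80
  (W=2, X=1, Y=1, Z=1, U=1) weight 1/240
  (W=2, X=1, Y=1, Z=2, U=1) weight 1/60
  (W=2, X=3, Y=1, Z=0, U=1) weight 1/80
  (W=2, X=3, Y=1, Z=1, U=1) weight 1/240
  (W=2, X=3, Y=1, Z=2, U=1) weight 1/60
  (W=3, X=2, Y=2, Z=0, U=0) weight 1/216
  (W=3, X=2, Y=2, Z=1, U=0) weight 1/216
  … 1 more
Group by Y:
  weight(Y=1) = 1/15
  weight(Y=2) = 1/72
Total weight = 1/15 + 1/72 = 29/360
P(Y=1 | obs) = 1/15 / 29/360 = 24/29
P(Y=2 | obs) = 1/72 / 29/360 = 5/29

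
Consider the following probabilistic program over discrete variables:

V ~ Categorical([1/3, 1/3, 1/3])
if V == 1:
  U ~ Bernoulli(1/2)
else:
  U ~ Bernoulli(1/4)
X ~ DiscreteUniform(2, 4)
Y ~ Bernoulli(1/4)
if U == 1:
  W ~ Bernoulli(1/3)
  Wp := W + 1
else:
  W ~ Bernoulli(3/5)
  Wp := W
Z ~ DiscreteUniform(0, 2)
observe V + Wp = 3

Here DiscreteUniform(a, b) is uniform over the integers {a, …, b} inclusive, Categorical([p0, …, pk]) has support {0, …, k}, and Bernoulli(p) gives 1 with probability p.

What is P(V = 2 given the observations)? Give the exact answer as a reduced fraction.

Enumerate traces; 54 have nonzero weight after conditioning:
  (V=1, U=1, X=2, Y=0, W=1, Z=0) weight 1/216
  (V=1, U=1, X=2, Y=0, W=1, Z=1) weight 1/216
  (V=1, U=1, X=2, Y=0, W=1, Z=2) weight 1/216
  (V=1, U=1, X=2, Y=1, W=1, Z=0) weight 1/648
  (V=1, U=1, X=2, Y=1, W=1, Z=1) weight 1/648
  (V=1, U=1, X=2, Y=1, W=1, Z=2) weight 1/648
  (V=1, U=1, X=3, Y=0, W=1, Z=0) weight 1/216
  (V=1, U=1, X=3, Y=0, W=1, Z=1) weight 1/216
  (V=2, U=0, X=2, Y=0, W=1, Z=0) weight 1/80
  … 45 more
Group by V:
  weight(V=1) = 1/18
  weight(V=2) = 37/180
Total weight = 1/18 + 37/180 = 47/180
P(V=1 | obs) = 1/18 / 47/180 = 10/47
P(V=2 | obs) = 37/180 / 47/180 = 37/47

P(V = 2 | obs) = 37/47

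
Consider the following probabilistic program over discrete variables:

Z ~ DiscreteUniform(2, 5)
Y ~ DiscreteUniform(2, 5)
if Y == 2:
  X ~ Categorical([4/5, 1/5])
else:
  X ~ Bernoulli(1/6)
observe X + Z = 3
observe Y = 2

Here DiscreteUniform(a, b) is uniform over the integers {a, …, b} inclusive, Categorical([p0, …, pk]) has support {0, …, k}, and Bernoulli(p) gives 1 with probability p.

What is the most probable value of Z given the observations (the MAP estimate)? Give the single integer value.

Enumerate traces; 2 have nonzero weight after conditioning:
  (Z=2, Y=2, X=1) weight 1/80
  (Z=3, Y=2, X=0) weight 1/20
Group by Z:
  weight(Z=2) = 1/80
  weight(Z=3) = 1/20
Total weight = 1/80 + 1/20 = 1/16
P(Z=2 | obs) = 1/80 / 1/16 = 1/5
P(Z=3 | obs) = 1/20 / 1/16 = 4/5
argmax = 3

argmax_v P(Z = v | obs) = 3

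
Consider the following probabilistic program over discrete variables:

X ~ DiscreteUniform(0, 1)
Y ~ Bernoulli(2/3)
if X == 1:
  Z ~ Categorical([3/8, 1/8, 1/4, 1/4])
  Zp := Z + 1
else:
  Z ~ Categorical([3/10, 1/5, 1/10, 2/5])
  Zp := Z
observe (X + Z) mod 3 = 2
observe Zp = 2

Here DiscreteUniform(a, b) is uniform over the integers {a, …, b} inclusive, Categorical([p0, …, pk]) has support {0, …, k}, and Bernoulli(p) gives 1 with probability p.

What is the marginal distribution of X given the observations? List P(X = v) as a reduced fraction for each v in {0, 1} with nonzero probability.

Enumerate traces; 4 have nonzero weight after conditioning:
  (X=0, Y=0, Z=2) weight 1/60
  (X=0, Y=1, Z=2) weight 1/30
  (X=1, Y=0, Z=1) weight 1/48
  (X=1, Y=1, Z=1) weight 1/24
Group by X:
  weight(X=0) = 1/20
  weight(X=1) = 1/16
Total weight = 1/20 + 1/16 = 9/80
P(X=0 | obs) = 1/20 / 9/80 = 4/9
P(X=1 | obs) = 1/16 / 9/80 = 5/9

P(X=0) = 4/9, P(X=1) = 5/9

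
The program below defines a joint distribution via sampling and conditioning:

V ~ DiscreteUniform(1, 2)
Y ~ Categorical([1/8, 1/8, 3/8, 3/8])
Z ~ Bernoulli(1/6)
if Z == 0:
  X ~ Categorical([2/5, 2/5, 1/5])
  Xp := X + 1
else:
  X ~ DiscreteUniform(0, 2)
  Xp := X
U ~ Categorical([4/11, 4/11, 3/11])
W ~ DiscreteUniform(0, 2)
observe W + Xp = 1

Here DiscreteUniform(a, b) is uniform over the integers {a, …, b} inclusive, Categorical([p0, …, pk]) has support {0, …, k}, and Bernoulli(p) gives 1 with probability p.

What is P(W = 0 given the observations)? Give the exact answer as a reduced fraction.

Enumerate traces; 72 have nonzero weight after conditioning:
  (V=1, Y=0, Z=0, X=0, U=0, W=0) weight 1/396
  (V=1, Y=0, Z=0, X=0, U=1, W=0) weight 1/396
  (V=1, Y=0, Z=0, X=0, U=2, W=0) weight 1/528
  (V=1, Y=0, Z=1, X=0, U=0, W=1) weight 1/2376
  (V=1, Y=0, Z=1, X=0, U=1, W=1) weight 1/2376
  (V=1, Y=0, Z=1, X=0, U=2, W=1) weight 1/3168
  (V=1, Y=0, Z=1, X=1, U=0, W=0) weight 1/2376
  (V=1, Y=0, Z=1, X=1, U=1, W=0) weight 1/2376
  … 64 more
Group by W:
  weight(W=0) = 7/54
  weight(W=1) = 1/54
Total weight = 7/54 + 1/54 = 4/27
P(W=0 | obs) = 7/54 / 4/27 = 7/8
P(W=1 | obs) = 1/54 / 4/27 = 1/8

P(W = 0 | obs) = 7/8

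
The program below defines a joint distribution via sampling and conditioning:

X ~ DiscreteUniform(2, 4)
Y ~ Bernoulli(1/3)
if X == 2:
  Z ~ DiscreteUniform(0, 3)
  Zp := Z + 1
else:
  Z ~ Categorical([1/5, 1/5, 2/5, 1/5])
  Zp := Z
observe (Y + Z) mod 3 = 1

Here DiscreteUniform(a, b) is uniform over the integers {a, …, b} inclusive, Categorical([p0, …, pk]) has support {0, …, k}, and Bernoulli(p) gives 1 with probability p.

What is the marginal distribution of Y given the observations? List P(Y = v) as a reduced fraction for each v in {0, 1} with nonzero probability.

Enumerate traces; 9 have nonzero weight after conditioning:
  (X=2, Y=0, Z=1) weight 1/18
  (X=2, Y=1, Z=0) weight 1/36
  (X=2, Y=1, Z=3) weight 1/36
  (X=3, Y=0, Z=1) weight 2/45
  (X=3, Y=1, Z=0) weight 1/45
  (X=3, Y=1, Z=3) weight 1/45
  (X=4, Y=0, Z=1) weight 2/45
  (X=4, Y=1, Z=0) weight 1/45
  … 1 more
Group by Y:
  weight(Y=0) = 13/90
  weight(Y=1) = 13/90
Total weight = 13/90 + 13/90 = 13/45
P(Y=0 | obs) = 13/90 / 13/45 = 1/2
P(Y=1 | obs) = 13/90 / 13/45 = 1/2

P(Y=0) = 1/2, P(Y=1) = 1/2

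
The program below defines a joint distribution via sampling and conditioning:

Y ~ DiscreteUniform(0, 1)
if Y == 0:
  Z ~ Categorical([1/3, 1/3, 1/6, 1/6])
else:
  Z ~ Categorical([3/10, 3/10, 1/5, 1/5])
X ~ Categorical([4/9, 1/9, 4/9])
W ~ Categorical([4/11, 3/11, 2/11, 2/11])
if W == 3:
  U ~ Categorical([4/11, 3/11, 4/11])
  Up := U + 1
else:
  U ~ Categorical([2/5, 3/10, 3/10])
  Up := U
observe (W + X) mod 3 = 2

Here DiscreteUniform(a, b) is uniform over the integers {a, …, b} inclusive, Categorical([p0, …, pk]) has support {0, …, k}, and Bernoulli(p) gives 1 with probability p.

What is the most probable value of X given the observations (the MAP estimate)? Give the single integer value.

argmax_v P(X = v | obs) = 2

Enumerate traces; 96 have nonzero weight after conditioning:
  (Y=0, Z=0, X=0, W=2, U=0) weight 8/1485
  (Y=0, Z=0, X=0, W=2, U=1) weight 2/495
  (Y=0, Z=0, X=0, W=2, U=2) weight 2/495
  (Y=0, Z=0, X=1, W=1, U=0) weight 1/495
  (Y=0, Z=0, X=1, W=1, U=1) weight 1/660
  (Y=0, Z=0, X=1, W=1, U=2) weight 1/660
  (Y=0, Z=0, X=2, W=0, U=0) weight 16/1485
  (Y=0, Z=0, X=2, W=0, U=1) weight 4/495
  … 88 more
Group by X:
  weight(X=0) = 8/99
  weight(X=1) = 1/33
  weight(X=2) = 8/33
Total weight = 8/99 + 1/33 + 8/33 = 35/99
P(X=0 | obs) = 8/99 / 35/99 = 8/35
P(X=1 | obs) = 1/33 / 35/99 = 3/35
P(X=2 | obs) = 8/33 / 35/99 = 24/35
argmax = 2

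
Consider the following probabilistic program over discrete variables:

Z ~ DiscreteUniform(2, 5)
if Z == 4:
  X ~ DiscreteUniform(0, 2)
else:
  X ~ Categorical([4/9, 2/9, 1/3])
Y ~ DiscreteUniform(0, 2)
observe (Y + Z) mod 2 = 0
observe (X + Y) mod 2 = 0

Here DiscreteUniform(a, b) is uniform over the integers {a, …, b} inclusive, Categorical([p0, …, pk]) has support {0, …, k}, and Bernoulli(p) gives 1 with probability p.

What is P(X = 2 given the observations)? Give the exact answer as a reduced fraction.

Enumerate traces; 10 have nonzero weight after conditioning:
  (Z=2, X=0, Y=0) weight 1/27
  (Z=2, X=0, Y=2) weight 1/27
  (Z=2, X=2, Y=0) weight 1/36
  (Z=2, X=2, Y=2) weight 1/36
  (Z=3, X=1, Y=1) weight 1/54
  (Z=4, X=0, Y=0) weight 1/36
  (Z=4, X=0, Y=2) weight 1/36
  (Z=4, X=2, Y=0) weight 1/36
  … 2 more
Group by X:
  weight(X=0) = 7/54
  weight(X=1) = 1/27
  weight(X=2) = 1/9
Total weight = 7/54 + 1/27 + 1/9 = 5/18
P(X=0 | obs) = 7/54 / 5/18 = 7/15
P(X=1 | obs) = 1/27 / 5/18 = 2/15
P(X=2 | obs) = 1/9 / 5/18 = 2/5

P(X = 2 | obs) = 2/5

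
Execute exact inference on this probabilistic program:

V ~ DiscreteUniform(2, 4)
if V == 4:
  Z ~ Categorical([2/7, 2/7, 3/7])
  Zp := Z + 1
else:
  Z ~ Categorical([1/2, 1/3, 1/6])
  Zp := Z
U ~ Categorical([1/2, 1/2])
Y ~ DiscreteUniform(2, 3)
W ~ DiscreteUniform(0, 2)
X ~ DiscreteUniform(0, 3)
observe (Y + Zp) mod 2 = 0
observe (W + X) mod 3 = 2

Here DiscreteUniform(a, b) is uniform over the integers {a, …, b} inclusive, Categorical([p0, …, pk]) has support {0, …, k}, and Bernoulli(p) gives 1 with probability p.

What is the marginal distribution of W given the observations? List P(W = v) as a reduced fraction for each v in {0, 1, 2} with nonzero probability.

Enumerate traces; 72 have nonzero weight after conditioning:
  (V=2, Z=0, U=0, Y=2, W=0, X=2) weight 1/288
  (V=2, Z=0, U=0, Y=2, W=1, X=1) weight 1/288
  (V=2, Z=0, U=0, Y=2, W=2, X=0) weight 1/288
  (V=2, Z=0, U=0, Y=2, W=2, X=3) weight 1/288
  (V=2, Z=0, U=1, Y=2, W=0, X=2) weight 1/288
  (V=2, Z=0, U=1, Y=2, W=1, X=1) weight 1/288
  (V=2, Z=0, U=1, Y=2, W=2, X=0) weight 1/288
  (V=2, Z=0, U=1, Y=2, W=2, X=3) weight 1/288
  … 64 more
Group by W:
  weight(W=0) = 1/24
  weight(W=1) = 1/24
  weight(W=2) = 1/12
Total weight = 1/24 + 1/24 + 1/12 = 1/6
P(W=0 | obs) = 1/24 / 1/6 = 1/4
P(W=1 | obs) = 1/24 / 1/6 = 1/4
P(W=2 | obs) = 1/12 / 1/6 = 1/2

P(W=0) = 1/4, P(W=1) = 1/4, P(W=2) = 1/2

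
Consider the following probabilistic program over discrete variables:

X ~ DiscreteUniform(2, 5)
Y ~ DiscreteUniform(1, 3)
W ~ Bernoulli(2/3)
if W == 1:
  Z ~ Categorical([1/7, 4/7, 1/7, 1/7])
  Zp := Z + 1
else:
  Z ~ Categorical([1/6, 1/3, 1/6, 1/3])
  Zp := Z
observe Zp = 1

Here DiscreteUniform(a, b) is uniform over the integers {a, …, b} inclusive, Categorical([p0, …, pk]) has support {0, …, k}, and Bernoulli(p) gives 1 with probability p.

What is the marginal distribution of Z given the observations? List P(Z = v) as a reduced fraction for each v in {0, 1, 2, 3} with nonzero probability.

P(Z=0) = 6/13, P(Z=1) = 7/13

Enumerate traces; 24 have nonzero weight after conditioning:
  (X=2, Y=1, W=0, Z=1) weight 1/108
  (X=2, Y=1, W=1, Z=0) weight 1/126
  (X=2, Y=2, W=0, Z=1) weight 1/108
  (X=2, Y=2, W=1, Z=0) weight 1/126
  (X=2, Y=3, W=0, Z=1) weight 1/108
  (X=2, Y=3, W=1, Z=0) weight 1/126
  (X=3, Y=1, W=0, Z=1) weight 1/108
  (X=3, Y=1, W=1, Z=0) weight 1/126
  … 16 more
Group by Z:
  weight(Z=0) = 2/21
  weight(Z=1) = 1/9
Total weight = 2/21 + 1/9 = 13/63
P(Z=0 | obs) = 2/21 / 13/63 = 6/13
P(Z=1 | obs) = 1/9 / 13/63 = 7/13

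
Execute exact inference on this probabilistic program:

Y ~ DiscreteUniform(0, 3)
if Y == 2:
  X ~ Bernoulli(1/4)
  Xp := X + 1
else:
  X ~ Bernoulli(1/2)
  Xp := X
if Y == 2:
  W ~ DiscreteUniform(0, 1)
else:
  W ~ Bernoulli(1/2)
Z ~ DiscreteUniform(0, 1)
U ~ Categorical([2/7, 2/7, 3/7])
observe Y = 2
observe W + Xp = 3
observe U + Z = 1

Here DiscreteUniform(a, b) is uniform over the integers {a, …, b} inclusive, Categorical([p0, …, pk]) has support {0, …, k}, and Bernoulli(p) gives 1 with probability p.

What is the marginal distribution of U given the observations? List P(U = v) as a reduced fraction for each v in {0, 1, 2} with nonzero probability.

Enumerate traces; 2 have nonzero weight after conditioning:
  (Y=2, X=1, W=1, Z=0, U=1) weight 1/224
  (Y=2, X=1, W=1, Z=1, U=0) weight 1/224
Group by U:
  weight(U=0) = 1/224
  weight(U=1) = 1/224
Total weight = 1/224 + 1/224 = 1/112
P(U=0 | obs) = 1/224 / 1/112 = 1/2
P(U=1 | obs) = 1/224 / 1/112 = 1/2

P(U=0) = 1/2, P(U=1) = 1/2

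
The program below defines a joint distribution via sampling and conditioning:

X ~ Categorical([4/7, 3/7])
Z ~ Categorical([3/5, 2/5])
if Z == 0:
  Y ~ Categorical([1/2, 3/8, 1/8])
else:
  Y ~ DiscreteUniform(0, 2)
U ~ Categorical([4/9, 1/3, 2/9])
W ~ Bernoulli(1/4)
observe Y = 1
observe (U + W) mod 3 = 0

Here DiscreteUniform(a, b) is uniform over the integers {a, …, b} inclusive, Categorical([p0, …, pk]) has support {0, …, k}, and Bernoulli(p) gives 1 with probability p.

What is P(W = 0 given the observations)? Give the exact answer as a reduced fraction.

Enumerate traces; 8 have nonzero weight after conditioning:
  (X=0, Z=0, Y=1, U=0, W=0) weight 3/70
  (X=0, Z=0, Y=1, U=2, W=1) weight 1/140
  (X=0, Z=1, Y=1, U=0, W=0) weight 8/315
  (X=0, Z=1, Y=1, U=2, W=1) weight 4/945
  (X=1, Z=0, Y=1, U=0, W=0) weight 9/280
  (X=1, Z=0, Y=1, U=2, W=1) weight 3/560
  (X=1, Z=1, Y=1, U=0, W=0) weight 2/105
  (X=1, Z=1, Y=1, U=2, W=1) weight 1/315
Group by W:
  weight(W=0) = 43/360
  weight(W=1) = 43/2160
Total weight = 43/360 + 43/2160 = 301/2160
P(W=0 | obs) = 43/360 / 301/2160 = 6/7
P(W=1 | obs) = 43/2160 / 301/2160 = 1/7

P(W = 0 | obs) = 6/7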